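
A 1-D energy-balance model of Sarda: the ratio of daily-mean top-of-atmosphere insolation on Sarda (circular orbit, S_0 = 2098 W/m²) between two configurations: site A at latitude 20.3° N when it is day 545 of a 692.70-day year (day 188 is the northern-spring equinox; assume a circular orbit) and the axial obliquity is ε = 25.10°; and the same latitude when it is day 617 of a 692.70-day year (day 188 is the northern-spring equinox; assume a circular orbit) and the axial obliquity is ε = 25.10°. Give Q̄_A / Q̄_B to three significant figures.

— Configuration A (ϕ=+20.3°):
Solar longitude: L_s = 360° × (545 − 188)/692.70 = 185.535°.
sin δ = sin 25.10° × sin 185.535° = -0.04091, so δ = -2.345°.
cos h₀ = −tan(+20.3°) tan(-2.345°) = 0.0151, h₀ = 1.5556 rad.
Bracket: h₀ sin ϕ sin δ + cos ϕ cos δ sin h₀ = 1.5556×0.34694×-0.04091 + 0.93789×0.99916×0.99989 = -0.022079 + 0.936999 = 0.914920.
Q̄ = (S_0/π) × [bracket] = (2098/π) × 0.914920 = 611.00 W/m².
— Configuration B (ϕ=+20.3°):
Solar longitude: L_s = 360° × (617 − 188)/692.70 = 222.954°.
sin δ = sin 25.10° × sin 222.954° = -0.28905, so δ = -16.801°.
cos h₀ = −tan(+20.3°) tan(-16.801°) = 0.1117, h₀ = 1.4589 rad.
Bracket: h₀ sin ϕ sin δ + cos ϕ cos δ sin h₀ = 1.4589×0.34694×-0.28905 + 0.93789×0.95731×0.99374 = -0.146303 + 0.892231 = 0.745928.
Q̄ = (S_0/π) × [bracket] = (2098/π) × 0.745928 = 498.14 W/m².
Ratio Q̄_A / Q̄_B = 611.00 / 498.14 = 1.227.

Q̄_A / Q̄_B ≈ 1.23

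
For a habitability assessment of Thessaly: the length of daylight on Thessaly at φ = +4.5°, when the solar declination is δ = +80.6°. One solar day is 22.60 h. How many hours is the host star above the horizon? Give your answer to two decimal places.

14.86 h

cos H₀ = −tan φ · tan δ = −tan(+4.5°) × tan(+80.600°) = -0.4754, so H₀ = 2.0662 rad = 118.39°.
Daylight = 2H₀/(2π) × 22.60 h = (2.0662/π) × 22.60 = 14.86 h.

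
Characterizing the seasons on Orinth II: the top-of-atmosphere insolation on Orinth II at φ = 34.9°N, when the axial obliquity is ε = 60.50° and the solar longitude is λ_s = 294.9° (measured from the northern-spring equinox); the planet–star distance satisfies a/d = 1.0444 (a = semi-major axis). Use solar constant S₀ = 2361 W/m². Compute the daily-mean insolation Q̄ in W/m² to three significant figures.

Q̄ ≈ 12.9 W/m²

Solar declination: sin δ = sin ε · sin λ_s = sin 60.50° × sin 294.9° = -0.78945, so δ = -52.134°.
cos H₀ = −tan(+34.9°) tan(-52.134°) = 0.8972, H₀ = 0.4574 rad.
Bracket: H₀ sin φ sin δ + cos φ cos δ sin H₀ = 0.4574×0.57215×-0.78945 + 0.82015×0.61381×0.44157 = -0.206600 + 0.222294 = 0.015694.
Inverse-square distance factor (a/d)² = 1.0444² = 1.090771.
Q̄ = (S₀/π) × 1.090771 × [bracket] = (2361/π) × 1.090771 × 0.015694 = 12.87 W/m².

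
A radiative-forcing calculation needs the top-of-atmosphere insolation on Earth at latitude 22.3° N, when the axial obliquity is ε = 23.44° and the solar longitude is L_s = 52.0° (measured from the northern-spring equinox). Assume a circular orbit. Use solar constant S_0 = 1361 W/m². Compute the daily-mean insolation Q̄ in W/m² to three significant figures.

Solar declination: sin δ = sin ε · sin L_s = sin 23.44° × sin 52.0° = 0.31346, so δ = +18.268°.
cos h₀ = −tan(+22.3°) tan(+18.268°) = -0.1354, h₀ = 1.7066 rad.
Bracket: h₀ sin ϕ sin δ + cos ϕ cos δ sin h₀ = 1.7066×0.37946×0.31346 + 0.92521×0.94960×0.99079 = 0.202992 + 0.870488 = 1.073480.
Q̄ = (S_0/π) × [bracket] = (1361/π) × 1.073480 = 465.1 W/m².

Q̄ ≈ 465 W/m²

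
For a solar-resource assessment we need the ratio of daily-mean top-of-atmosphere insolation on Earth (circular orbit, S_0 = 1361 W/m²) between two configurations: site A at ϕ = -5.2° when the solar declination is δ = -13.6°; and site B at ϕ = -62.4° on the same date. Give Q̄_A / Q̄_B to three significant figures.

Q̄_A / Q̄_B ≈ 1.21

— Configuration A (ϕ=-5.2°):
cos h₀ = −tan(-5.2°) tan(-13.600°) = -0.0220, h₀ = 1.5928 rad.
Bracket: h₀ sin ϕ sin δ + cos ϕ cos δ sin h₀ = 1.5928×-0.09063×-0.23514 + 0.99588×0.97196×0.99976 = 0.033944 + 0.967723 = 1.001667.
Q̄ = (S_0/π) × [bracket] = (1361/π) × 1.001667 = 433.94 W/m².
— Configuration B (ϕ=-62.4°):
cos h₀ = −tan(-62.4°) tan(-13.600°) = -0.4628, h₀ = 2.0519 rad.
Bracket: h₀ sin ϕ sin δ + cos ϕ cos δ sin h₀ = 2.0519×-0.88620×-0.23514 + 0.46330×0.97196×0.88648 = 0.427577 + 0.399190 = 0.826767.
Q̄ = (S_0/π) × [bracket] = (1361/π) × 0.826767 = 358.17 W/m².
Ratio Q̄_A / Q̄_B = 433.94 / 358.17 = 1.212.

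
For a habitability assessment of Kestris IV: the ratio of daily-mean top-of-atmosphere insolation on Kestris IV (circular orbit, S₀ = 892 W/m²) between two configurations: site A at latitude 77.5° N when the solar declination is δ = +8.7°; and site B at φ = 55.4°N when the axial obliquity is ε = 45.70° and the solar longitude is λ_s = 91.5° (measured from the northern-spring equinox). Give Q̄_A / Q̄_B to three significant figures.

— Configuration A (φ=+77.5°):
cos H₀ = −tan(+77.5°) tan(+8.700°) = -0.6902, H₀ = 2.3326 rad.
Bracket: H₀ sin φ sin δ + cos φ cos δ sin H₀ = 2.3326×0.97630×0.15126 + 0.21644×0.98849×0.72358 = 0.344467 + 0.154809 = 0.499276.
Q̄ = (S₀/π) × [bracket] = (892/π) × 0.499276 = 141.76 W/m².
— Configuration B (φ=+55.4°):
Solar declination: sin δ = sin ε · sin λ_s = sin 45.70° × sin 91.5° = 0.71545, so δ = +45.680°.
cos H₀ = −tan(+55.4°) tan(+45.680°) = -1.4844 ≤ −1 ⇒ polar day, H₀ = π.
Bracket: H₀ sin φ sin δ + cos φ cos δ sin H₀ = 3.1416×0.82314×0.71545 + 0.56784×0.69867×0.00000 = 1.850137 + 0.000000 = 1.850137.
Q̄ = (S₀/π) × [bracket] = (892/π) × 1.850137 = 525.31 W/m².
Ratio Q̄_A / Q̄_B = 141.76 / 525.31 = 0.2699.

Q̄_A / Q̄_B ≈ 0.270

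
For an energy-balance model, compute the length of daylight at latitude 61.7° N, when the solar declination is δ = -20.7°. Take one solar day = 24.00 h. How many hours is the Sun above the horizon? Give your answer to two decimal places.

cos H₀ = −tan φ · tan δ = −tan(+61.7°) × tan(-20.700°) = 0.7018, so H₀ = 0.7929 rad = 45.43°.
Daylight = 2H₀/(2π) × 24.00 h = (0.7929/π) × 24.00 = 6.06 h.

6.06 h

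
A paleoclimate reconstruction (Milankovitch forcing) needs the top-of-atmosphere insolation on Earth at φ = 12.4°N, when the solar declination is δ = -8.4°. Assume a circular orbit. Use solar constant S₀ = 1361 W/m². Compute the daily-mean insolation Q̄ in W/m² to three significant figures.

cos H₀ = −tan(+12.4°) tan(-8.400°) = 0.0325, H₀ = 1.5383 rad.
Bracket: H₀ sin φ sin δ + cos φ cos δ sin H₀ = 1.5383×0.21474×-0.14608 + 0.97667×0.98927×0.99947 = -0.048255 + 0.965678 = 0.917423.
Q̄ = (S₀/π) × [bracket] = (1361/π) × 0.917423 = 397.4 W/m².

Q̄ ≈ 397 W/m²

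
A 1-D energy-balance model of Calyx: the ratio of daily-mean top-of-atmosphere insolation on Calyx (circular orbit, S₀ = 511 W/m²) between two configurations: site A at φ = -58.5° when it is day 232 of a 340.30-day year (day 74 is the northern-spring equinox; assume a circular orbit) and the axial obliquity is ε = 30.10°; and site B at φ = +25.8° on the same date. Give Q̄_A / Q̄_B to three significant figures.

Q̄_A / Q̄_B ≈ 0.389

— Configuration A (φ=-58.5°):
Solar longitude: λ_s = 360° × (232 − 74)/340.30 = 167.147°.
sin δ = sin 30.10° × sin 167.147° = 0.11156, so δ = +6.406°.
cos H₀ = −tan(-58.5°) tan(+6.406°) = 0.1832, H₀ = 1.3866 rad.
Bracket: H₀ sin φ sin δ + cos φ cos δ sin H₀ = 1.3866×-0.85264×0.11156 + 0.52250×0.99376×0.98308 = -0.131894 + 0.510454 = 0.378560.
Q̄ = (S₀/π) × [bracket] = (511/π) × 0.378560 = 61.575 W/m².
— Configuration B (φ=+25.8°):
cos H₀ = −tan(+25.8°) tan(+6.406°) = -0.0543, H₀ = 1.6251 rad.
Bracket: H₀ sin φ sin δ + cos φ cos δ sin H₀ = 1.6251×0.43523×0.11156 + 0.90032×0.99376×0.99853 = 0.078906 + 0.893387 = 0.972293.
Q̄ = (S₀/π) × [bracket] = (511/π) × 0.972293 = 158.15 W/m².
Ratio Q̄_A / Q̄_B = 61.575 / 158.15 = 0.3893.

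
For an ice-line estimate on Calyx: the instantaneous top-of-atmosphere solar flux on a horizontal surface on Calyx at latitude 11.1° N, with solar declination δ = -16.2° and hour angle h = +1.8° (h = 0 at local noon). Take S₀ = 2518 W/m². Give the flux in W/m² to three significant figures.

2.24e+03 W/m²

cos θ_z = sin φ sin δ + cos φ cos δ cos h = -0.053712 + 0.941864 = 0.888152.
Flux = S₀ · cos θ_z = 2518 × 0.888152 = 2236 W/m².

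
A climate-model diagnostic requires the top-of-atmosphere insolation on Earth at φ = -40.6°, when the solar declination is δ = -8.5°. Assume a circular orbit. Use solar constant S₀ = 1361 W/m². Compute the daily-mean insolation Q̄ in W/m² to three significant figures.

cos H₀ = −tan(-40.6°) tan(-8.500°) = -0.1281, H₀ = 1.6992 rad.
Bracket: H₀ sin φ sin δ + cos φ cos δ sin H₀ = 1.6992×-0.65077×-0.14781 + 0.75927×0.98902×0.99176 = 0.163447 + 0.744746 = 0.908193.
Q̄ = (S₀/π) × [bracket] = (1361/π) × 0.908193 = 393.4 W/m².

Q̄ ≈ 393 W/m²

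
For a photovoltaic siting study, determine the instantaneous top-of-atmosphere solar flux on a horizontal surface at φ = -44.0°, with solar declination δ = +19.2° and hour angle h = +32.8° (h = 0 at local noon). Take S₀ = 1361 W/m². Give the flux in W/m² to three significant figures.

466 W/m²

cos θ_z = sin φ sin δ + cos φ cos δ cos h = -0.228450 + 0.571020 = 0.342570.
Flux = S₀ · cos θ_z = 1361 × 0.342570 = 466.2 W/m².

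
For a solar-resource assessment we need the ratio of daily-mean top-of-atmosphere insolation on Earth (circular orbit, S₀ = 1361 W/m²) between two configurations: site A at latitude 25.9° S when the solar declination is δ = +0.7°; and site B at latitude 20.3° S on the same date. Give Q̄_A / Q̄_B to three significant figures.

— Configuration A (φ=-25.9°):
cos H₀ = −tan(-25.9°) tan(+0.700°) = 0.0059, H₀ = 1.5649 rad.
Bracket: H₀ sin φ sin δ + cos φ cos δ sin H₀ = 1.5649×-0.43680×0.01222 + 0.89956×0.99993×0.99998 = -0.008353 + 0.899479 = 0.891126.
Q̄ = (S₀/π) × [bracket] = (1361/π) × 0.891126 = 386.05 W/m².
— Configuration B (φ=-20.3°):
cos H₀ = −tan(-20.3°) tan(+0.700°) = 0.0045, H₀ = 1.5663 rad.
Bracket: H₀ sin φ sin δ + cos φ cos δ sin H₀ = 1.5663×-0.34694×0.01222 + 0.93789×0.99993×0.99999 = -0.006640 + 0.937815 = 0.931175.
Q̄ = (S₀/π) × [bracket] = (1361/π) × 0.931175 = 403.40 W/m².
Ratio Q̄_A / Q̄_B = 386.05 / 403.40 = 0.9570.

Q̄_A / Q̄_B ≈ 0.957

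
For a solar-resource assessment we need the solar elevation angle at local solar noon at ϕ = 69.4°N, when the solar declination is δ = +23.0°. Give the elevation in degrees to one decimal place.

At local noon the hour angle is zero, so the zenith angle equals |ϕ − δ| = |+69.4° − (+23.000°)| = 46.400°.
Elevation = 90° − 46.400° = 43.6°.

43.6°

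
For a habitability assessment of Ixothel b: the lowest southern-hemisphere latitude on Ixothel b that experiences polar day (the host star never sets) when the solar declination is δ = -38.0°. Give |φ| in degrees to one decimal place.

|φ| = 52.0°

Polar day requires cos H₀ = −tan φ tan δ ≤ −1, i.e. tan φ tan δ ≥ 1.
The boundary is |tan φ| · |tan δ| = 1, so |φ| = 90° − |δ| = 90° − 38.0° = 52.0° in the southern hemisphere.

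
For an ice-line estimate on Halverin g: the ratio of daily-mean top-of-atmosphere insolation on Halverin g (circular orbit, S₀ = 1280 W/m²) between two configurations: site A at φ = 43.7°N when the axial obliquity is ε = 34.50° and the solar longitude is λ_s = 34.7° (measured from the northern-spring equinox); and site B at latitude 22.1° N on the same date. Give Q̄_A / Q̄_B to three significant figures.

— Configuration A (φ=+43.7°):
Solar declination: sin δ = sin ε · sin λ_s = sin 34.50° × sin 34.7° = 0.32244, so δ = +18.811°.
cos H₀ = −tan(+43.7°) tan(+18.811°) = -0.3255, H₀ = 1.9024 rad.
Bracket: H₀ sin φ sin δ + cos φ cos δ sin H₀ = 1.9024×0.69088×0.32244 + 0.72297×0.94659×0.94554 = 0.423793 + 0.647086 = 1.070879.
Q̄ = (S₀/π) × [bracket] = (1280/π) × 1.070879 = 436.32 W/m².
— Configuration B (φ=+22.1°):
cos H₀ = −tan(+22.1°) tan(+18.811°) = -0.1383, H₀ = 1.7096 rad.
Bracket: H₀ sin φ sin δ + cos φ cos δ sin H₀ = 1.7096×0.37622×0.32244 + 0.92653×0.94659×0.99039 = 0.207389 + 0.868616 = 1.076005.
Q̄ = (S₀/π) × [bracket] = (1280/π) × 1.076005 = 438.40 W/m².
Ratio Q̄_A / Q̄_B = 436.32 / 438.40 = 0.9953.

Q̄_A / Q̄_B ≈ 0.995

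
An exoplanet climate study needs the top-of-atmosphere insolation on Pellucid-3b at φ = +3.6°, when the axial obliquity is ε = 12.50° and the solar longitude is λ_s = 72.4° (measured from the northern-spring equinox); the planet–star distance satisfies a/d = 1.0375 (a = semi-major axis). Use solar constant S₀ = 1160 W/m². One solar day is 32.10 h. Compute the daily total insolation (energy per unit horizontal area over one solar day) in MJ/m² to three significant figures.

45.8 MJ/m²

Solar declination: sin δ = sin ε · sin λ_s = sin 12.50° × sin 72.4° = 0.20631, so δ = +11.906°.
cos H₀ = −tan(+3.6°) tan(+11.906°) = -0.0133, H₀ = 1.5841 rad.
Bracket: H₀ sin φ sin δ + cos φ cos δ sin H₀ = 1.5841×0.06279×0.20631 + 0.99803×0.97849×0.99991 = 0.020521 + 0.976474 = 0.996995.
Inverse-square distance factor (a/d)² = 1.0375² = 1.076406.
Q̄ = (S₀/π) × 1.076406 × [bracket] = (1160/π) × 1.076406 × 0.996995 = 396.26 W/m².
Daily total = Q̄ × 32.10 h × 3600 s/h = 396.26 × 32.10 × 3600 / 10⁶ = 45.79 MJ/m².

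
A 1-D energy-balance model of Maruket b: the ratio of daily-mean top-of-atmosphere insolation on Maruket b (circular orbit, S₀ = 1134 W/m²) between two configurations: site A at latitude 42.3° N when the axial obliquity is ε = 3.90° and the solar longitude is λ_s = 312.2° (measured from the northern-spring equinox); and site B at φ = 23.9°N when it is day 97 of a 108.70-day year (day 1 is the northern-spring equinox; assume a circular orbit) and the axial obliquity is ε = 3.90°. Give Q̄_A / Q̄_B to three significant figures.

— Configuration A (φ=+42.3°):
Solar declination: sin δ = sin ε · sin λ_s = sin 3.90° × sin 312.2° = -0.05039, so δ = -2.888°.
cos H₀ = −tan(+42.3°) tan(-2.888°) = 0.0459, H₀ = 1.5249 rad.
Bracket: H₀ sin φ sin δ + cos φ cos δ sin H₀ = 1.5249×0.67301×-0.05039 + 0.73963×0.99873×0.99895 = -0.051714 + 0.737915 = 0.686201.
Q̄ = (S₀/π) × [bracket] = (1134/π) × 0.686201 = 247.69 W/m².
— Configuration B (φ=+23.9°):
Solar longitude: λ_s = 360° × (97 − 1)/108.70 = 317.939°.
sin δ = sin 3.90° × sin 317.939° = -0.04556, so δ = -2.612°.
cos H₀ = −tan(+23.9°) tan(-2.612°) = 0.0202, H₀ = 1.5506 rad.
Bracket: H₀ sin φ sin δ + cos φ cos δ sin H₀ = 1.5506×0.40514×-0.04556 + 0.91425×0.99896×0.99980 = -0.028621 + 0.913117 = 0.884496.
Q̄ = (S₀/π) × [bracket] = (1134/π) × 0.884496 = 319.27 W/m².
Ratio Q̄_A / Q̄_B = 247.69 / 319.27 = 0.7758.

Q̄_A / Q̄_B ≈ 0.776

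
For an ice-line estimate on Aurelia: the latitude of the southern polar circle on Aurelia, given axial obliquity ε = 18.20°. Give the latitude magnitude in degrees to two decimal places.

The polar circle is the lowest latitude that experiences at least one full rotation of continuous darkness at the northern-summer solstice; it lies at |φ| = 90° − ε = 90° − 18.20° = 71.80°.

71.80°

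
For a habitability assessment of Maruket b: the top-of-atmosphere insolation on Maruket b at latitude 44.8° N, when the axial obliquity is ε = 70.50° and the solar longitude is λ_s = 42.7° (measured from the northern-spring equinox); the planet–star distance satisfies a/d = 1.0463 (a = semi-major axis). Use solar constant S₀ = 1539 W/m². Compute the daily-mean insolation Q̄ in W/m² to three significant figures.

Solar declination: sin δ = sin ε · sin λ_s = sin 70.50° × sin 42.7° = 0.63926, so δ = +39.737°.
cos H₀ = −tan(+44.8°) tan(+39.737°) = -0.8255, H₀ = 2.5419 rad.
Bracket: H₀ sin φ sin δ + cos φ cos δ sin H₀ = 2.5419×0.70463×0.63926 + 0.70957×0.76899×0.56438 = 1.144978 + 0.307955 = 1.452933.
Inverse-square distance factor (a/d)² = 1.0463² = 1.094744.
Q̄ = (S₀/π) × 1.094744 × [bracket] = (1539/π) × 1.094744 × 1.452933 = 779.2 W/m².

Q̄ ≈ 779 W/m²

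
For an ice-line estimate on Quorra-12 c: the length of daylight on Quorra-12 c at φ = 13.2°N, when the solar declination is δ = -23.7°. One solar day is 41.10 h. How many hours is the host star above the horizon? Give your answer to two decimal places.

19.20 h

cos H₀ = −tan φ · tan δ = −tan(+13.2°) × tan(-23.700°) = 0.1030, so H₀ = 1.4677 rad = 84.09°.
Daylight = 2H₀/(2π) × 41.10 h = (1.4677/π) × 41.10 = 19.20 h.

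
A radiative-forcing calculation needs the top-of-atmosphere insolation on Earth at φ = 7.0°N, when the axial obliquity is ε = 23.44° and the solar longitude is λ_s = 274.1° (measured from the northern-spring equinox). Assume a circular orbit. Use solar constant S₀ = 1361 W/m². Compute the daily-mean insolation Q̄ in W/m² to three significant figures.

Solar declination: sin δ = sin ε · sin λ_s = sin 23.44° × sin 274.1° = -0.39677, so δ = -23.376°.
cos H₀ = −tan(+7.0°) tan(-23.376°) = 0.0531, H₀ = 1.5177 rad.
Bracket: H₀ sin φ sin δ + cos φ cos δ sin H₀ = 1.5177×0.12187×-0.39677 + 0.99255×0.91792×0.99859 = -0.073387 + 0.909797 = 0.836410.
Q̄ = (S₀/π) × [bracket] = (1361/π) × 0.836410 = 362.3 W/m².

Q̄ ≈ 362 W/m²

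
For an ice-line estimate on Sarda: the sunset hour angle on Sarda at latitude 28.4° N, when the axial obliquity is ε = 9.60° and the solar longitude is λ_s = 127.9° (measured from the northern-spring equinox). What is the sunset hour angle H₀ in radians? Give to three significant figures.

Solar declination: sin δ = sin ε · sin λ_s = sin 9.60° × sin 127.9° = 0.13159, so δ = +7.562°.
cos H₀ = −tan φ · tan δ = −tan(+28.4°) × tan(+7.562°) = -0.0718, so H₀ = 1.6426 rad = 94.12°.

H₀ = 1.64 rad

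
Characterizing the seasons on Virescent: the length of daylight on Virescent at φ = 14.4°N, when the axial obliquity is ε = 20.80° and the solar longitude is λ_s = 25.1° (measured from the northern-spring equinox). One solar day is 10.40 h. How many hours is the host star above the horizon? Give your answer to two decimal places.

5.33 h

Solar declination: sin δ = sin ε · sin λ_s = sin 20.80° × sin 25.1° = 0.15064, so δ = +8.664°.
cos H₀ = −tan φ · tan δ = −tan(+14.4°) × tan(+8.664°) = -0.0391, so H₀ = 1.6099 rad = 92.24°.
Daylight = 2H₀/(2π) × 10.40 h = (1.6099/π) × 10.40 = 5.33 h.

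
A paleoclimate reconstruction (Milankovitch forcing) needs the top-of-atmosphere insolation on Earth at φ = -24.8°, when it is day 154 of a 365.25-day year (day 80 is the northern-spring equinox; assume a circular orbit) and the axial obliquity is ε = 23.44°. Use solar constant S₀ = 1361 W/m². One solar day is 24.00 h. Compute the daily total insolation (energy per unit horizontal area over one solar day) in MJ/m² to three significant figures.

22.6 MJ/m²

Solar longitude: λ_s = 360° × (154 − 80)/365.25 = 72.936°.
sin δ = sin 23.44° × sin 72.936° = 0.38028, so δ = +22.351°.
cos H₀ = −tan(-24.8°) tan(+22.351°) = 0.1900, H₀ = 1.3796 rad.
Bracket: H₀ sin φ sin δ + cos φ cos δ sin H₀ = 1.3796×-0.41945×0.38028 + 0.90778×0.92487×0.98179 = -0.220058 + 0.824290 = 0.604232.
Q̄ = (S₀/π) × [bracket] = (1361/π) × 0.604232 = 261.77 W/m².
Daily total = Q̄ × 24.00 h × 3600 s/h = 261.77 × 24.00 × 3600 / 10⁶ = 22.62 MJ/m².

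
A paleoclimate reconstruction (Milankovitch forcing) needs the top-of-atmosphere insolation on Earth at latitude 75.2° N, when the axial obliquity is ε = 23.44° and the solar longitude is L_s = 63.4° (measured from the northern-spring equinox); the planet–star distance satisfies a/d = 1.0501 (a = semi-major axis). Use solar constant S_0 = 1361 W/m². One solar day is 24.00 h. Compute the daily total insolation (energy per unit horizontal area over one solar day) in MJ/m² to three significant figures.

44.6 MJ/m²

Solar declination: sin δ = sin ε · sin L_s = sin 23.44° × sin 63.4° = 0.35568, so δ = +20.835°.
cos h₀ = −tan(+75.2°) tan(+20.835°) = -1.4404 ≤ −1 ⇒ polar day, h₀ = π.
Bracket: h₀ sin ϕ sin δ + cos ϕ cos δ sin h₀ = 3.1416×0.96682×0.35568 + 0.25545×0.93461×0.00000 = 1.080329 + 0.000000 = 1.080329.
Inverse-square distance factor (a/d)² = 1.0501² = 1.102710.
Q̄ = (S_0/π) × 1.102710 × [bracket] = (1361/π) × 1.102710 × 1.080329 = 516.09 W/m².
Daily total = Q̄ × 24.00 h × 3600 s/h = 516.09 × 24.00 × 3600 / 10⁶ = 44.59 MJ/m².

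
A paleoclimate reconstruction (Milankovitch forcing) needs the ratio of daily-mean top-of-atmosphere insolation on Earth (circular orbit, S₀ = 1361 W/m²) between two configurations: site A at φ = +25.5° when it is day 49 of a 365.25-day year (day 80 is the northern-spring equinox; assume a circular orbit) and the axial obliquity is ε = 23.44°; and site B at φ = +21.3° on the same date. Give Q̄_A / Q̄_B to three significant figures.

— Configuration A (φ=+25.5°):
Solar longitude: λ_s = 360° × (49 − 80)/365.25 = -30.554°, i.e. -30.554° + 360° = 329.446°.
sin δ = sin 23.44° × sin 329.446° = -0.20222, so δ = -11.667°.
cos H₀ = −tan(+25.5°) tan(-11.667°) = 0.0985, H₀ = 1.4721 rad.
Bracket: H₀ sin φ sin δ + cos φ cos δ sin H₀ = 1.4721×0.43051×-0.20222 + 0.90259×0.97934×0.99514 = -0.128158 + 0.879647 = 0.751489.
Q̄ = (S₀/π) × [bracket] = (1361/π) × 0.751489 = 325.56 W/m².
— Configuration B (φ=+21.3°):
cos H₀ = −tan(+21.3°) tan(-11.667°) = 0.0805, H₀ = 1.4902 rad.
Bracket: H₀ sin φ sin δ + cos φ cos δ sin H₀ = 1.4902×0.36325×-0.20222 + 0.93169×0.97934×0.99675 = -0.109465 + 0.909476 = 0.800011.
Q̄ = (S₀/π) × [bracket] = (1361/π) × 0.800011 = 346.58 W/m².
Ratio Q̄_A / Q̄_B = 325.56 / 346.58 = 0.9394.

Q̄_A / Q̄_B ≈ 0.939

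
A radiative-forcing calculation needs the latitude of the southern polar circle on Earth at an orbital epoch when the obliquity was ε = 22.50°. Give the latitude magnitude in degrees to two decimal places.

The polar circle is the lowest latitude that experiences at least one full rotation of continuous darkness at the northern-summer solstice; it lies at |φ| = 90° − ε = 90° − 22.50° = 67.50°.

67.50°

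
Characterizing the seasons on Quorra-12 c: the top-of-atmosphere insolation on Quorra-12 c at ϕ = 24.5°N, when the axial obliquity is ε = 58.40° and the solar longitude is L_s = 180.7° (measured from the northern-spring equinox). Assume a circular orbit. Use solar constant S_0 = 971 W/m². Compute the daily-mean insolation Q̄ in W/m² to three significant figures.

Solar declination: sin δ = sin ε · sin L_s = sin 58.40° × sin 180.7° = -0.01041, so δ = -0.596°.
cos h₀ = −tan(+24.5°) tan(-0.596°) = 0.0047, h₀ = 1.5661 rad.
Bracket: h₀ sin ϕ sin δ + cos ϕ cos δ sin h₀ = 1.5661×0.41469×-0.01041 + 0.90996×0.99995×0.99999 = -0.006761 + 0.909905 = 0.903144.
Q̄ = (S_0/π) × [bracket] = (971/π) × 0.903144 = 279.1 W/m².

Q̄ ≈ 279 W/m²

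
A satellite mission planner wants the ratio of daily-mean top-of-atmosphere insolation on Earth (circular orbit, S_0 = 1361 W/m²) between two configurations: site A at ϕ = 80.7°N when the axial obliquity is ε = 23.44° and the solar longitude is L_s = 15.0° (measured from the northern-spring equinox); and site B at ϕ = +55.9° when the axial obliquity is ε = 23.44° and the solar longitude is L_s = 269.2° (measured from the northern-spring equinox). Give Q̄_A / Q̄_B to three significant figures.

Q̄_A / Q̄_B ≈ 3.32

— Configuration A (ϕ=+80.7°):
Solar declination: sin δ = sin ε · sin L_s = sin 23.44° × sin 15.0° = 0.10296, so δ = +5.909°.
cos h₀ = −tan(+80.7°) tan(+5.909°) = -0.6321, h₀ = 2.2550 rad.
Bracket: h₀ sin ϕ sin δ + cos ϕ cos δ sin h₀ = 2.2550×0.98686×0.10296 + 0.16160×0.99469×0.77491 = 0.229124 + 0.124561 = 0.353685.
Q̄ = (S_0/π) × [bracket] = (1361/π) × 0.353685 = 153.22 W/m².
— Configuration B (ϕ=+55.9°):
Solar declination: sin δ = sin ε · sin L_s = sin 23.44° × sin 269.2° = -0.39775, so δ = -23.438°.
cos h₀ = −tan(+55.9°) tan(-23.438°) = 0.6403, h₀ = 0.8759 rad.
Bracket: h₀ sin ϕ sin δ + cos ϕ cos δ sin h₀ = 0.8759×0.82806×-0.39775 + 0.56064×0.91749×0.76812 = -0.288487 + 0.395107 = 0.106620.
Q̄ = (S_0/π) × [bracket] = (1361/π) × 0.106620 = 46.190 W/m².
Ratio Q̄_A / Q̄_B = 153.22 / 46.190 = 3.317.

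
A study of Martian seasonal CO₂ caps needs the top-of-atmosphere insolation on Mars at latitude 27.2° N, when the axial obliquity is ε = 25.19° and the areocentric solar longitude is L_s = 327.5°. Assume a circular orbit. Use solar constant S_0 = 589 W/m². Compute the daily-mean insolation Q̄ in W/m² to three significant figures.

Q̄ ≈ 133 W/m²

sin δ = sin 25.19° × sin 327.5° = -0.22869, so δ = -13.220°.
cos h₀ = −tan(+27.2°) tan(-13.220°) = 0.1207, h₀ = 1.4498 rad.
Bracket: h₀ sin ϕ sin δ + cos ϕ cos δ sin h₀ = 1.4498×0.45710×-0.22869 + 0.88942×0.97350×0.99269 = -0.151554 + 0.859521 = 0.707967.
Q̄ = (S_0/π) × [bracket] = (589/π) × 0.707967 = 132.7 W/m².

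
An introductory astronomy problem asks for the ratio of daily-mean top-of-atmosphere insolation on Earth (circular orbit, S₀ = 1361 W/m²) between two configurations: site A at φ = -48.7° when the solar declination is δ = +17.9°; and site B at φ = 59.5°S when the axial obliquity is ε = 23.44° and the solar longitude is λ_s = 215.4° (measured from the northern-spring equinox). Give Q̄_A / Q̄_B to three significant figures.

Q̄_A / Q̄_B ≈ 0.364

— Configuration A (φ=-48.7°):
cos H₀ = −tan(-48.7°) tan(+17.900°) = 0.3677, H₀ = 1.1943 rad.
Bracket: H₀ sin φ sin δ + cos φ cos δ sin H₀ = 1.1943×-0.75126×0.30736 + 0.66000×0.95159×0.92996 = -0.275773 + 0.584061 = 0.308288.
Q̄ = (S₀/π) × [bracket] = (1361/π) × 0.308288 = 133.56 W/m².
— Configuration B (φ=-59.5°):
Solar declination: sin δ = sin ε · sin λ_s = sin 23.44° × sin 215.4° = -0.23043, so δ = -13.322°.
cos H₀ = −tan(-59.5°) tan(-13.322°) = -0.4020, H₀ = 1.9845 rad.
Bracket: H₀ sin φ sin δ + cos φ cos δ sin H₀ = 1.9845×-0.86163×-0.23043 + 0.50754×0.97309×0.91563 = 0.394013 + 0.452213 = 0.846226.
Q̄ = (S₀/π) × [bracket] = (1361/π) × 0.846226 = 366.60 W/m².
Ratio Q̄_A / Q̄_B = 133.56 / 366.60 = 0.3643.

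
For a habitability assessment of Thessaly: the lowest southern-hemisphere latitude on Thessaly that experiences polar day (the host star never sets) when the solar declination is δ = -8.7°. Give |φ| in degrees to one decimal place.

Polar day requires cos H₀ = −tan φ tan δ ≤ −1, i.e. tan φ tan δ ≥ 1.
The boundary is |tan φ| · |tan δ| = 1, so |φ| = 90° − |δ| = 90° − 8.7° = 81.3° in the southern hemisphere.

|φ| = 81.3°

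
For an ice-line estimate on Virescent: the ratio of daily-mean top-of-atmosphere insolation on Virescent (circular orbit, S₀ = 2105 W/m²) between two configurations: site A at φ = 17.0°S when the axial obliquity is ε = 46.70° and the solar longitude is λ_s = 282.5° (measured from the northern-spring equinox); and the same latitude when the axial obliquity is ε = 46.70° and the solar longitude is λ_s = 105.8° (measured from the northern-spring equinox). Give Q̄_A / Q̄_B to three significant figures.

Q̄_A / Q̄_B ≈ 2.63

— Configuration A (φ=-17.0°):
Solar declination: sin δ = sin ε · sin λ_s = sin 46.70° × sin 282.5° = -0.71052, so δ = -45.277°.
cos H₀ = −tan(-17.0°) tan(-45.277°) = -0.3087, H₀ = 1.8846 rad.
Bracket: H₀ sin φ sin δ + cos φ cos δ sin H₀ = 1.8846×-0.29237×-0.71052 + 0.95630×0.70368×0.95116 = 0.391497 + 0.640063 = 1.031560.
Q̄ = (S₀/π) × [bracket] = (2105/π) × 1.031560 = 691.19 W/m².
— Configuration B (φ=-17.0°):
Solar declination: sin δ = sin ε · sin λ_s = sin 46.70° × sin 105.8° = 0.70028, so δ = +44.449°.
cos H₀ = −tan(-17.0°) tan(+44.449°) = 0.2999, H₀ = 1.2662 rad.
Bracket: H₀ sin φ sin δ + cos φ cos δ sin H₀ = 1.2662×-0.29237×0.70028 + 0.95630×0.71387×0.95397 = -0.259243 + 0.651250 = 0.392007.
Q̄ = (S₀/π) × [bracket] = (2105/π) × 0.392007 = 262.66 W/m².
Ratio Q̄_A / Q̄_B = 691.19 / 262.66 = 2.632.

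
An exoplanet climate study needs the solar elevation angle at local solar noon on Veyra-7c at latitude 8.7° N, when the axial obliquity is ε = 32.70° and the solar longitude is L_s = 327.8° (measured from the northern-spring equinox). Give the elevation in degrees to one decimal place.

64.6°

Solar declination: sin δ = sin ε · sin L_s = sin 32.70° × sin 327.8° = -0.28788, so δ = -16.731°.
At local noon the hour angle is zero, so the zenith angle equals |ϕ − δ| = |+8.7° − (-16.731°)| = 25.431°.
Elevation = 90° − 25.431° = 64.6°.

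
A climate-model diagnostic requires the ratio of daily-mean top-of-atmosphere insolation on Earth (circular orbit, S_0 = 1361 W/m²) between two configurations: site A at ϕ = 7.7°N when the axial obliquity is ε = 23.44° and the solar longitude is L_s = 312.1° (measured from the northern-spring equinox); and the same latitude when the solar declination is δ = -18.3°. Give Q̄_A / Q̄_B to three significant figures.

Q̄_A / Q̄_B ≈ 1.01

— Configuration A (ϕ=+7.7°):
Solar declination: sin δ = sin ε · sin L_s = sin 23.44° × sin 312.1° = -0.29515, so δ = -17.166°.
cos h₀ = −tan(+7.7°) tan(-17.166°) = 0.0418, h₀ = 1.5290 rad.
Bracket: h₀ sin ϕ sin δ + cos ϕ cos δ sin h₀ = 1.5290×0.13399×-0.29515 + 0.99098×0.95545×0.99913 = -0.060468 + 0.946008 = 0.885540.
Q̄ = (S_0/π) × [bracket] = (1361/π) × 0.885540 = 383.63 W/m².
— Configuration B (ϕ=+7.7°):
cos h₀ = −tan(+7.7°) tan(-18.300°) = 0.0447, h₀ = 1.5261 rad.
Bracket: h₀ sin ϕ sin δ + cos ϕ cos δ sin h₀ = 1.5261×0.13399×-0.31399 + 0.99098×0.94943×0.99900 = -0.064205 + 0.939925 = 0.875720.
Q̄ = (S_0/π) × [bracket] = (1361/π) × 0.875720 = 379.38 W/m².
Ratio Q̄_A / Q̄_B = 383.63 / 379.38 = 1.011.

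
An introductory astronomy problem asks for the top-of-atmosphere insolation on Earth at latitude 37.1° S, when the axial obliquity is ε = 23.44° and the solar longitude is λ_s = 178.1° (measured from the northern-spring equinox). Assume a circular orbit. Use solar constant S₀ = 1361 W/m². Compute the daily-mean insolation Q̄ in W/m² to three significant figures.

Q̄ ≈ 340 W/m²

Solar declination: sin δ = sin ε · sin λ_s = sin 23.44° × sin 178.1° = 0.01319, so δ = +0.756°.
cos H₀ = −tan(-37.1°) tan(+0.756°) = 0.0100, H₀ = 1.5608 rad.
Bracket: H₀ sin φ sin δ + cos φ cos δ sin H₀ = 1.5608×-0.60321×0.01319 + 0.79758×0.99991×0.99995 = -0.012418 + 0.797468 = 0.785050.
Q̄ = (S₀/π) × [bracket] = (1361/π) × 0.785050 = 340.1 W/m².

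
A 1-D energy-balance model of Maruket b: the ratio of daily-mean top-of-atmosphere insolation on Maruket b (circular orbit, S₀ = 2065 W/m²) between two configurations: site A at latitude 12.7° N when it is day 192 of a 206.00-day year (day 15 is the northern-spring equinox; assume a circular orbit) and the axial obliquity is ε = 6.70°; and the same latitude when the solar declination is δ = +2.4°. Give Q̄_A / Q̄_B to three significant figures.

— Configuration A (φ=+12.7°):
Solar longitude: λ_s = 360° × (192 − 15)/206.00 = 309.320°.
sin δ = sin 6.70° × sin 309.320° = -0.09026, so δ = -5.178°.
cos H₀ = −tan(+12.7°) tan(-5.178°) = 0.0204, H₀ = 1.5504 rad.
Bracket: H₀ sin φ sin δ + cos φ cos δ sin H₀ = 1.5504×0.21985×-0.09026 + 0.97553×0.99592×0.99979 = -0.030766 + 0.971346 = 0.940580.
Q̄ = (S₀/π) × [bracket] = (2065/π) × 0.940580 = 618.25 W/m².
— Configuration B (φ=+12.7°):
cos H₀ = −tan(+12.7°) tan(+2.400°) = -0.0094, H₀ = 1.5802 rad.
Bracket: H₀ sin φ sin δ + cos φ cos δ sin H₀ = 1.5802×0.21985×0.04188 + 0.97553×0.99912×0.99996 = 0.014549 + 0.974633 = 0.989182.
Q̄ = (S₀/π) × [bracket] = (2065/π) × 0.989182 = 650.20 W/m².
Ratio Q̄_A / Q̄_B = 618.25 / 650.20 = 0.9509.

Q̄_A / Q̄_B ≈ 0.951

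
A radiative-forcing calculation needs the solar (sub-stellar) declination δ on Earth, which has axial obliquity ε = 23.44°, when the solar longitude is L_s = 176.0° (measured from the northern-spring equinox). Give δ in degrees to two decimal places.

sin δ = sin ε · sin L_s = sin 23.44° × sin 176.0° = 0.027748.
δ = arcsin(0.027748) = +1.59°.

δ = +1.59°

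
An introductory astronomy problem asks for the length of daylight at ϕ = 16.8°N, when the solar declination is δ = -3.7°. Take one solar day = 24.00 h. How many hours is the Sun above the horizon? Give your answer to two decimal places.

11.85 h

cos h₀ = −tan ϕ · tan δ = −tan(+16.8°) × tan(-3.700°) = 0.0195, so h₀ = 1.5513 rad = 88.88°.
Daylight = 2h₀/(2π) × 24.00 h = (1.5513/π) × 24.00 = 11.85 h.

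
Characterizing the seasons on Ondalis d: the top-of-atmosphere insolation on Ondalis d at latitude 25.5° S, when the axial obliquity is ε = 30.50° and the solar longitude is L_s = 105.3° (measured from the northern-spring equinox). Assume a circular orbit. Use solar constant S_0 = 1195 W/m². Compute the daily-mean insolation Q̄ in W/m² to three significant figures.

Solar declination: sin δ = sin ε · sin L_s = sin 30.50° × sin 105.3° = 0.48955, so δ = +29.311°.
cos h₀ = −tan(-25.5°) tan(+29.311°) = 0.2678, h₀ = 1.2997 rad.
Bracket: h₀ sin ϕ sin δ + cos ϕ cos δ sin h₀ = 1.2997×-0.43051×0.48955 + 0.90259×0.87198×0.96348 = -0.273920 + 0.758298 = 0.484378.
Q̄ = (S_0/π) × [bracket] = (1195/π) × 0.484378 = 184.2 W/m².

Q̄ ≈ 184 W/m²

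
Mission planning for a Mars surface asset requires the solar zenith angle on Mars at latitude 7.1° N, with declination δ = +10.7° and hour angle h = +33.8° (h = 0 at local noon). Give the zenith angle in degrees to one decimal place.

θ_z = 33.6°

cos θ_z = sin ϕ sin δ + cos ϕ cos δ cos h = 0.022949 + 0.810275 = 0.833224.
θ_z = arccos(0.833224) = 33.6°.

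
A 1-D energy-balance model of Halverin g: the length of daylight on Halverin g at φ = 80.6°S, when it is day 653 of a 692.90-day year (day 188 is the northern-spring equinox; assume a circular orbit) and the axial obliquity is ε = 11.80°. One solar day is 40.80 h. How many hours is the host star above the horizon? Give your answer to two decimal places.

40.80 h

Solar longitude: λ_s = 360° × (653 − 188)/692.90 = 241.593°.
sin δ = sin 11.80° × sin 241.593° = -0.17987, so δ = -10.362°.
Sunrise equation: cos H₀ = −tan φ · tan δ = -1.1045 ≤ −1, so the host star never sets (polar day) and H₀ = π.
Daylight = 2H₀/(2π) × 40.80 h = (3.1416/π) × 40.80 = 40.80 h.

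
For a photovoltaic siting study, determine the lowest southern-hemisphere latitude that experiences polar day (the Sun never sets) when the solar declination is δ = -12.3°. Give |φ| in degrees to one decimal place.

|φ| = 77.7°

Polar day requires cos H₀ = −tan φ tan δ ≤ −1, i.e. tan φ tan δ ≥ 1.
The boundary is |tan φ| · |tan δ| = 1, so |φ| = 90° − |δ| = 90° − 12.3° = 77.7° in the southern hemisphere.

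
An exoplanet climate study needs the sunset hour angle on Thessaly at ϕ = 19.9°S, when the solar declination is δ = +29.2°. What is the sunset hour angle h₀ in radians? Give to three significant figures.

h₀ = 1.37 rad

cos h₀ = −tan ϕ · tan δ = −tan(-19.9°) × tan(+29.200°) = 0.2023, so h₀ = 1.3671 rad = 78.33°.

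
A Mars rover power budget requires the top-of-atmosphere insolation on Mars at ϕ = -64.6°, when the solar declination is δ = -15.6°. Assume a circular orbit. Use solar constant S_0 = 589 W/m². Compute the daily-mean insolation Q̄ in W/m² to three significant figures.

cos h₀ = −tan(-64.6°) tan(-15.600°) = -0.5880, h₀ = 2.1994 rad.
Bracket: h₀ sin ϕ sin δ + cos ϕ cos δ sin h₀ = 2.1994×-0.90334×-0.26892 + 0.42894×0.96316×0.80886 = 0.534292 + 0.334171 = 0.868463.
Q̄ = (S_0/π) × [bracket] = (589/π) × 0.868463 = 162.8 W/m².

Q̄ ≈ 163 W/m²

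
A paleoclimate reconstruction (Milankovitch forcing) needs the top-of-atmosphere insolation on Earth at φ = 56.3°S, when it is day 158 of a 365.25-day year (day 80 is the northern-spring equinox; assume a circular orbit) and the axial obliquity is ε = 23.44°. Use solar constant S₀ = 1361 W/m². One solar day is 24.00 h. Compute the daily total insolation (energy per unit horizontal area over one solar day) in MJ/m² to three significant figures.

4.14 MJ/m²

Solar longitude: λ_s = 360° × (158 − 80)/365.25 = 76.879°.
sin δ = sin 23.44° × sin 76.879° = 0.38740, so δ = +22.793°.
cos H₀ = −tan(-56.3°) tan(+22.793°) = 0.6301, H₀ = 0.8891 rad.
Bracket: H₀ sin φ sin δ + cos φ cos δ sin H₀ = 0.8891×-0.83195×0.38740 + 0.55484×0.92191×0.77652 = -0.286555 + 0.397200 = 0.110645.
Q̄ = (S₀/π) × [bracket] = (1361/π) × 0.110645 = 47.934 W/m².
Daily total = Q̄ × 24.00 h × 3600 s/h = 47.934 × 24.00 × 3600 / 10⁶ = 4.141 MJ/m².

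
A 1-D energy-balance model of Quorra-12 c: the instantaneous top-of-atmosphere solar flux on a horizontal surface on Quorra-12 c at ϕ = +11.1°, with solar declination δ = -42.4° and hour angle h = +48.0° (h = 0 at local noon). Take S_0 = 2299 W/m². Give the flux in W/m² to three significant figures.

816 W/m²

cos θ_z = sin ϕ sin δ + cos ϕ cos δ cos h = -0.129818 + 0.484879 = 0.355061.
Flux = S_0 · cos θ_z = 2299 × 0.355061 = 816.3 W/m².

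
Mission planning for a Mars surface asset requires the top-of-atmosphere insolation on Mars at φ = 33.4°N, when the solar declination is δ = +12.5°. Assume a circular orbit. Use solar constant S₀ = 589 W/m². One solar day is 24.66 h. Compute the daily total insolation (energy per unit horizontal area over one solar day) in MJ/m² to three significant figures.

cos H₀ = −tan(+33.4°) tan(+12.500°) = -0.1462, H₀ = 1.7175 rad.
Bracket: H₀ sin φ sin δ + cos φ cos δ sin H₀ = 1.7175×0.55048×0.21644 + 0.83485×0.97630×0.98926 = 0.204633 + 0.806310 = 1.010943.
Q̄ = (S₀/π) × [bracket] = (589/π) × 1.010943 = 189.54 W/m².
Daily total = Q̄ × 24.66 h × 3600 s/h = 189.54 × 24.66 × 3600 / 10⁶ = 16.83 MJ/m².

16.8 MJ/m²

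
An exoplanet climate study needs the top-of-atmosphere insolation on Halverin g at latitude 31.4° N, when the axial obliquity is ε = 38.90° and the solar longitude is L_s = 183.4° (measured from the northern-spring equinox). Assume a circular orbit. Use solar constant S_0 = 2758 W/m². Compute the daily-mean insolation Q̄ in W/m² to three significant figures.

Q̄ ≈ 722 W/m²

Solar declination: sin δ = sin ε · sin L_s = sin 38.90° × sin 183.4° = -0.03724, so δ = -2.134°.
cos h₀ = −tan(+31.4°) tan(-2.134°) = 0.0227, h₀ = 1.5480 rad.
Bracket: h₀ sin ϕ sin δ + cos ϕ cos δ sin h₀ = 1.5480×0.52101×-0.03724 + 0.85355×0.99931×0.99974 = -0.030035 + 0.852739 = 0.822704.
Q̄ = (S_0/π) × [bracket] = (2758/π) × 0.822704 = 722.3 W/m².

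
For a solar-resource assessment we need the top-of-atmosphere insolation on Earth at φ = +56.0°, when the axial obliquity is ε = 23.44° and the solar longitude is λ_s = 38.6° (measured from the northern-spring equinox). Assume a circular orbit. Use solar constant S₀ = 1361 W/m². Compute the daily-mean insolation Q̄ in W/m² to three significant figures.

Q̄ ≈ 392 W/m²

Solar declination: sin δ = sin ε · sin λ_s = sin 23.44° × sin 38.6° = 0.24817, so δ = +14.369°.
cos H₀ = −tan(+56.0°) tan(+14.369°) = -0.3798, H₀ = 1.9604 rad.
Bracket: H₀ sin φ sin δ + cos φ cos δ sin H₀ = 1.9604×0.82904×0.24817 + 0.55919×0.96872×0.92506 = 0.403338 + 0.501104 = 0.904442.
Q̄ = (S₀/π) × [bracket] = (1361/π) × 0.904442 = 391.8 W/m².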